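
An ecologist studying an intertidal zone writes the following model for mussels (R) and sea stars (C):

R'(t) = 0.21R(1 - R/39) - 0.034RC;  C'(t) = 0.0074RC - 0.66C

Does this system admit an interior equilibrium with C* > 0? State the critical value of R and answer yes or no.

The predator equation gives dC/dt > 0 only when R > 0.66/0.0074 = 89.2.
Without the predator, R → K = 39. Since 39 < 89.2, the predator cannot invade.

Threshold R = 89.2; K < 89.2, so no, the predator goes extinct.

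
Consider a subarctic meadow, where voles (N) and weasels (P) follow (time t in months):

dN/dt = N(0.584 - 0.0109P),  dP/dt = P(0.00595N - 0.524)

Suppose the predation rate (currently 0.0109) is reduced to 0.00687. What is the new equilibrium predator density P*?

P* ≈ 85

At the interior fixed point, setting dN/dt = 0 with N > 0 fixes P* = (prey growth rate)/(NP coefficient) — independent of the other coefficients.
With the change, P* = 0.584/0.00687 = 85; it rises from 53.6.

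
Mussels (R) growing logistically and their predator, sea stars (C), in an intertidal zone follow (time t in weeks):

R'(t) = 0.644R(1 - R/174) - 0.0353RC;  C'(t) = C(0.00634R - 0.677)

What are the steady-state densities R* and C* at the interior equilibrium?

From dC/dt = 0 with C > 0: 0.00634R* = 0.677, so R* = 107.
Substitute into dR/dt = 0: 0.644(1 - 107/174) = 0.0353C*.
The bracket is 0.386, giving C* = 0.249/0.0353 = 7.05.

R* ≈ 107, C* ≈ 7.05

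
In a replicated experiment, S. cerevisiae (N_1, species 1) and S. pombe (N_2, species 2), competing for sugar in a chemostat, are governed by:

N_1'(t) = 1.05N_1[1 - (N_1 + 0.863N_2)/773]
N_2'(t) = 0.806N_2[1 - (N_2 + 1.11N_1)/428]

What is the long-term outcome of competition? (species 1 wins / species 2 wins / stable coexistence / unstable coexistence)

Compare the nullcline intercepts: K1/α12 = 773/0.863 = 896 > K2 = 428; K2/α21 = 428/1.11 = 386 < K1 = 773.
Since the inequalities point opposite ways, species 1 can invade but species 2 cannot.

species 1 excludes species 2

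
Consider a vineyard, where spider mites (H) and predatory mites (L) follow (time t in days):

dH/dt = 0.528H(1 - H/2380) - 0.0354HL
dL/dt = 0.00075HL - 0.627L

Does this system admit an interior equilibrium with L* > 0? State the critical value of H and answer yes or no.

Threshold H = 836; K > 836, so yes, the predator persists.

The predator equation gives dL/dt > 0 only when H > 0.627/0.00075 = 836.
Without the predator, H → K = 2380. Since 2380 > 836, the predator can invade and persist.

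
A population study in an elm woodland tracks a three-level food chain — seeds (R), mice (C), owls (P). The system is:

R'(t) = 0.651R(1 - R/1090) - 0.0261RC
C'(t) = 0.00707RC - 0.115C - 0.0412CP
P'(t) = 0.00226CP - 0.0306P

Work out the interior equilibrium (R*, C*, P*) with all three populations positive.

R* ≈ 498, C* ≈ 13.5, P* ≈ 82.7

From dP/dt = 0: 0.00226C* = 0.0306, so C* = 13.5.
From dR/dt = 0: 0.651(1 - R*/1090) = 0.0261·13.5, giving R* = 1090·(1 - 0.543) = 498.
From dC/dt = 0: 0.00707·498 - 0.115 = 0.0412P*, so P* = 3.41/0.0412 = 82.7.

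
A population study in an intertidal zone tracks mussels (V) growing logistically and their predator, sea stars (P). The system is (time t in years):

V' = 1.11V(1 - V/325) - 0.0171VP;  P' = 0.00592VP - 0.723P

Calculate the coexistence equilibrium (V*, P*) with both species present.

From dP/dt = 0 with P > 0: 0.00592V* = 0.723, so V* = 122.
Substitute into dV/dt = 0: 1.11(1 - 122/325) = 0.0171P*.
The bracket is 0.624, giving P* = 0.693/0.0171 = 40.5.

V* ≈ 122, P* ≈ 40.5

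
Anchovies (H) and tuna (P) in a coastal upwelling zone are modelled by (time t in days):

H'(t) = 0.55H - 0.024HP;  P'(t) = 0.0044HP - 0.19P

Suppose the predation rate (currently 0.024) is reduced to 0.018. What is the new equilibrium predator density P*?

P* ≈ 30.6

At the interior fixed point, setting dH/dt = 0 with H > 0 fixes P* = (prey growth rate)/(HP coefficient) — independent of the other coefficients.
With the change, P* = 0.55/0.018 = 30.6; it rises from 22.9.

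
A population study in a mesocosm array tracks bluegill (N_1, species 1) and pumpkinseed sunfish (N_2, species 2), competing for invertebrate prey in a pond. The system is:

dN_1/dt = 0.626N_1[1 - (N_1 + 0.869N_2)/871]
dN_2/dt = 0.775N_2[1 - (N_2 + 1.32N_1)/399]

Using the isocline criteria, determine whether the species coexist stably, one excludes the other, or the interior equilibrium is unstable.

species 1 excludes species 2

Compare the nullcline intercepts: K1/α12 = 871/0.869 = 1000 > K2 = 399; K2/α21 = 399/1.32 = 302 < K1 = 871.
Since the inequalities point opposite ways, species 1 can invade but species 2 cannot.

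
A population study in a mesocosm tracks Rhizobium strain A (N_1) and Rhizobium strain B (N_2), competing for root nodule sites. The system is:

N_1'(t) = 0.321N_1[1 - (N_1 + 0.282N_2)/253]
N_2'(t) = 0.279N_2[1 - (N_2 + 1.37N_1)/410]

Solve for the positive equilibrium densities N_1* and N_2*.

Setting both brackets to zero gives the nullclines N_1 + 0.282N_2 = 253 and 1.37N_1 + N_2 = 410.
Substituting N_2 = 410 - 1.37N_1 into the first: N_1(1 - 0.282·1.37) = 253 - 0.282·410.
So N_1* = 137/0.614 = 224, and then N_2* = 410 - 1.37·224 = 103.

N_1* ≈ 224, N_2* ≈ 103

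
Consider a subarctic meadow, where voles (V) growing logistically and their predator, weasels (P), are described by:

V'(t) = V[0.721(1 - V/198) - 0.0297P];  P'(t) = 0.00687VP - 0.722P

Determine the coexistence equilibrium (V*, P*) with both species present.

From dP/dt = 0 with P > 0: 0.00687V* = 0.722, so V* = 105.
Substitute into dV/dt = 0: 0.721(1 - 105/198) = 0.0297P*.
The bracket is 0.469, giving P* = 0.338/0.0297 = 11.4.

V* ≈ 105, P* ≈ 11.4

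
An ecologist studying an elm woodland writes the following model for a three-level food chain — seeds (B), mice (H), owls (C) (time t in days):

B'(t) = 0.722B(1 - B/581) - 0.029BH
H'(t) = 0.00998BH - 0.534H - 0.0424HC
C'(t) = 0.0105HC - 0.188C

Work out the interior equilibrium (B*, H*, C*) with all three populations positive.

B* ≈ 163, H* ≈ 17.9, C* ≈ 25.8

From dC/dt = 0: 0.0105H* = 0.188, so H* = 17.9.
From dB/dt = 0: 0.722(1 - B*/581) = 0.029·17.9, giving B* = 581·(1 - 0.719) = 163.
From dH/dt = 0: 0.00998·163 - 0.534 = 0.0424C*, so C* = 1.09/0.0424 = 25.8.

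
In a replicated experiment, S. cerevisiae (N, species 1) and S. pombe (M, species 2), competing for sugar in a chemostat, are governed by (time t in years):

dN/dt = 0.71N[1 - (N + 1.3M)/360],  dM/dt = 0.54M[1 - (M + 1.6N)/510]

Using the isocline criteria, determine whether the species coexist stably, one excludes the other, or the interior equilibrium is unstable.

unstable coexistence (outcome depends on initial conditions)

Compare the nullcline intercepts: K1/α12 = 360/1.3 = 277 < K2 = 510; K2/α21 = 510/1.6 = 319 < K1 = 360.
Since both are reversed, neither can invade when rare; the interior point is a saddle.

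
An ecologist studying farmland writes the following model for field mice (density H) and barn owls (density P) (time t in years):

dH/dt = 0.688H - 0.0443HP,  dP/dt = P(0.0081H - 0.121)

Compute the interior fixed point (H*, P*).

H* ≈ 14.9, P* ≈ 15.5

Set dP/dt = 0 with P > 0: 0.0081H - 0.121 = 0, so H* = 0.121/0.0081 = 14.9.
Set dH/dt = 0 with H > 0: 0.688 - 0.0443P = 0, so P* = 0.688/0.0443 = 15.5.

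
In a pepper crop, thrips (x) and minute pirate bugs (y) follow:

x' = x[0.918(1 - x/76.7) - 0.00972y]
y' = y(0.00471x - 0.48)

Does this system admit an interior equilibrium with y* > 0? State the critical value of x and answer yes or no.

Threshold x = 102; K < 102, so no, the predator goes extinct.

The predator equation gives dy/dt > 0 only when x > 0.48/0.00471 = 102.
Without the predator, x → K = 76.7. Since 76.7 < 102, the predator cannot invade.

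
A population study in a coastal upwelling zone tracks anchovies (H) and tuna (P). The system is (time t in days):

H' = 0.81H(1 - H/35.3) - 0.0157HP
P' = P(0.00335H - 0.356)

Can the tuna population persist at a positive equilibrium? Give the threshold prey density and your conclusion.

Threshold H = 106; K < 106, so no, the predator goes extinct.

The predator equation gives dP/dt > 0 only when H > 0.356/0.00335 = 106.
Without the predator, H → K = 35.3. Since 35.3 < 106, the predator cannot invade.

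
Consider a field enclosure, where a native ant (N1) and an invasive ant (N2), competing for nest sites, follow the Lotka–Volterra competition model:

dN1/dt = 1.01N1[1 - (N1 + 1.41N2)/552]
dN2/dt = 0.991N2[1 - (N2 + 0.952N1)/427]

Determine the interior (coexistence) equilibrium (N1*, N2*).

Setting both brackets to zero gives the nullclines N1 + 1.41N2 = 552 and 0.952N1 + N2 = 427.
Substituting N2 = 427 - 0.952N1 into the first: N1(1 - 1.41·0.952) = 552 - 1.41·427.
So N1* = -50.1/-0.342 = 146, and then N2* = 427 - 0.952·146 = 288.

N1* ≈ 146, N2* ≈ 288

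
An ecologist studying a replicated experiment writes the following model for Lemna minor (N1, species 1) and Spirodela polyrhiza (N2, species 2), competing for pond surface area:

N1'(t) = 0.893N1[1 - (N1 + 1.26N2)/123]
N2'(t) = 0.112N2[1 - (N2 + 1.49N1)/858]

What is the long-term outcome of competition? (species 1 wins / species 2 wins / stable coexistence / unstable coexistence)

Compare the nullcline intercepts: K1/α12 = 123/1.26 = 97.6 < K2 = 858; K2/α21 = 858/1.49 = 576 > K1 = 123.
Since the inequalities point opposite ways, species 2 can invade but species 1 cannot.

species 2 excludes species 1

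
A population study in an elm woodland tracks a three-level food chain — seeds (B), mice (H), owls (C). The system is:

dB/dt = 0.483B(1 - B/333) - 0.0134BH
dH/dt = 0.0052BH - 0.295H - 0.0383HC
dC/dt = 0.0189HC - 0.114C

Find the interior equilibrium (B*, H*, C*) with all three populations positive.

B* ≈ 277, H* ≈ 6.03, C* ≈ 29.9

From dC/dt = 0: 0.0189H* = 0.114, so H* = 6.03.
From dB/dt = 0: 0.483(1 - B*/333) = 0.0134·6.03, giving B* = 333·(1 - 0.167) = 277.
From dH/dt = 0: 0.0052·277 - 0.295 = 0.0383C*, so C* = 1.15/0.0383 = 29.9.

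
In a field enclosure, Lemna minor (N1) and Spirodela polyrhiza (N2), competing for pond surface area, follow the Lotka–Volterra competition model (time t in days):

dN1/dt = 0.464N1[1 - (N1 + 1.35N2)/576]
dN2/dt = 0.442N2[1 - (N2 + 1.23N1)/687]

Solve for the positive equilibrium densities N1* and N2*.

Setting both brackets to zero gives the nullclines N1 + 1.35N2 = 576 and 1.23N1 + N2 = 687.
Substituting N2 = 687 - 1.23N1 into the first: N1(1 - 1.35·1.23) = 576 - 1.35·687.
So N1* = -351/-0.661 = 532, and then N2* = 687 - 1.23·532 = 32.5.

N1* ≈ 532, N2* ≈ 32.5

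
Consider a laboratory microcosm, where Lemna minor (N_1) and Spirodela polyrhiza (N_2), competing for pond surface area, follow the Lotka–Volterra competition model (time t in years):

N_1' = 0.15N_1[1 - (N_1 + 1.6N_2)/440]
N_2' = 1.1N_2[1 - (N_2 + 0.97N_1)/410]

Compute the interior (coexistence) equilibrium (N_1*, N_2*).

N_1* ≈ 391, N_2* ≈ 30.4

Setting both brackets to zero gives the nullclines N_1 + 1.6N_2 = 440 and 0.97N_1 + N_2 = 410.
Substituting N_2 = 410 - 0.97N_1 into the first: N_1(1 - 1.6·0.97) = 440 - 1.6·410.
So N_1* = -216/-0.552 = 391, and then N_2* = 410 - 0.97·391 = 30.4.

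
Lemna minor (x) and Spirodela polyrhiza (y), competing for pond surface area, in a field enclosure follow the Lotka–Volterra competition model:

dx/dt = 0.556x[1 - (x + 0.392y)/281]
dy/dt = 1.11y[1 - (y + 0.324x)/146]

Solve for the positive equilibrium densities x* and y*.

x* ≈ 256, y* ≈ 63

Setting both brackets to zero gives the nullclines x + 0.392y = 281 and 0.324x + y = 146.
Substituting y = 146 - 0.324x into the first: x(1 - 0.392·0.324) = 281 - 0.392·146.
So x* = 224/0.873 = 256, and then y* = 146 - 0.324·256 = 63.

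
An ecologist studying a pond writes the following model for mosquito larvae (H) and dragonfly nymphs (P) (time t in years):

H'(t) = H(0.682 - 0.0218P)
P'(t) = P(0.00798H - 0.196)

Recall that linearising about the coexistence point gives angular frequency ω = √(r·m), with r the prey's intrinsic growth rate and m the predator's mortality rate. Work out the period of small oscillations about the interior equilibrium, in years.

Here r = 0.682 and m = 0.196, so r·m = 0.134.
ω = √0.134 = 0.366 per year, hence T = 2π/ω ≈ 17.2 years.

T ≈ 17.2 years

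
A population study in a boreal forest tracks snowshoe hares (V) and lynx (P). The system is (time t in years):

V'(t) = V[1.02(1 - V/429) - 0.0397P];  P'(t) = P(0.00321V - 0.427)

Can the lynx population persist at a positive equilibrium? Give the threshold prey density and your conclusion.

The predator equation gives dP/dt > 0 only when V > 0.427/0.00321 = 133.
Without the predator, V → K = 429. Since 429 > 133, the predator can invade and persist.

Threshold V = 133; K > 133, so yes, the predator persists.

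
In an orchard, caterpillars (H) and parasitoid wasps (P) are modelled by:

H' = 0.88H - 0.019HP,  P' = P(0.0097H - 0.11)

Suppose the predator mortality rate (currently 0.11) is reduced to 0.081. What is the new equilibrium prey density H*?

At the interior fixed point, setting dP/dt = 0 with P > 0 fixes H* = (predator death rate)/(HP coefficient) — independent of the other coefficients.
With the change, H* = 0.081/0.0097 = 8.35; it falls from 11.3.

H* ≈ 8.35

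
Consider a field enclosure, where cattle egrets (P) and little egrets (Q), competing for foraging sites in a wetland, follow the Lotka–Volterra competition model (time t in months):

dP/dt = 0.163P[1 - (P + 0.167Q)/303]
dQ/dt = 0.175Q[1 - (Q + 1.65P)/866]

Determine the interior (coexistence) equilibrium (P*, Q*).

Setting both brackets to zero gives the nullclines P + 0.167Q = 303 and 1.65P + Q = 866.
Substituting Q = 866 - 1.65P into the first: P(1 - 0.167·1.65) = 303 - 0.167·866.
So P* = 158/0.724 = 219, and then Q* = 866 - 1.65·219 = 505.

P* ≈ 219, Q* ≈ 505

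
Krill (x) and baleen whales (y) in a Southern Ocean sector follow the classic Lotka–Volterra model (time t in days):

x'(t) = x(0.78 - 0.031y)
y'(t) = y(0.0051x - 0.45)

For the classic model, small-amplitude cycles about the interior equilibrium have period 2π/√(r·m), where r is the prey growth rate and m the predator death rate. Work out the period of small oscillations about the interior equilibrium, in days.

Here r = 0.78 and m = 0.45, so r·m = 0.351.
ω = √0.351 = 0.592 per day, hence T = 2π/ω ≈ 10.6 days.

T ≈ 10.6 days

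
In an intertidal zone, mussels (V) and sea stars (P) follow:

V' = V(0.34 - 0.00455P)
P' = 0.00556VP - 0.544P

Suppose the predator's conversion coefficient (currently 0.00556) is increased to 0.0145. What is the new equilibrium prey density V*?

At the interior fixed point, setting dP/dt = 0 with P > 0 fixes V* = (predator death rate)/(VP coefficient) — independent of the other coefficients.
With the change, V* = 0.544/0.0145 = 37.5; it falls from 97.8.

V* ≈ 37.5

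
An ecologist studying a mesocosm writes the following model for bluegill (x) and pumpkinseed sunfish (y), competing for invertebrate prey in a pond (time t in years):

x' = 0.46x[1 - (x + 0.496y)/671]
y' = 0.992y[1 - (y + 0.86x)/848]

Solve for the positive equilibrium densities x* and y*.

Setting both brackets to zero gives the nullclines x + 0.496y = 671 and 0.86x + y = 848.
Substituting y = 848 - 0.86x into the first: x(1 - 0.496·0.86) = 671 - 0.496·848.
So x* = 250/0.573 = 437, and then y* = 848 - 0.86·437 = 472.

x* ≈ 437, y* ≈ 472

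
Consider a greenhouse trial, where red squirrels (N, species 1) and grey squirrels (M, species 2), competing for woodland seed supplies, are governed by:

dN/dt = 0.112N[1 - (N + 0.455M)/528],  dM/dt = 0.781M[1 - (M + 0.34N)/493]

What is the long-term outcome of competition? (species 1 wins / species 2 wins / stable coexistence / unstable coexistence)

stable coexistence

Compare the nullcline intercepts: K1/α12 = 528/0.455 = 1160 > K2 = 493; K2/α21 = 493/0.34 = 1450 > K1 = 528.
Since both inequalities hold, each species can invade when rare, so the interior equilibrium is stable.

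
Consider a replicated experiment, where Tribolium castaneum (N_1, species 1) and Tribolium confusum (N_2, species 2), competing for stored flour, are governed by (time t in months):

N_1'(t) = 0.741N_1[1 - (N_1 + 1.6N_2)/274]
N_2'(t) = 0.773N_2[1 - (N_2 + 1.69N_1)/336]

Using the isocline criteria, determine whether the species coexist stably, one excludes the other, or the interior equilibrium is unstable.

unstable coexistence (outcome depends on initial conditions)

Compare the nullcline intercepts: K1/α12 = 274/1.6 = 171 < K2 = 336; K2/α21 = 336/1.69 = 199 < K1 = 274.
Since both are reversed, neither can invade when rare; the interior point is a saddle.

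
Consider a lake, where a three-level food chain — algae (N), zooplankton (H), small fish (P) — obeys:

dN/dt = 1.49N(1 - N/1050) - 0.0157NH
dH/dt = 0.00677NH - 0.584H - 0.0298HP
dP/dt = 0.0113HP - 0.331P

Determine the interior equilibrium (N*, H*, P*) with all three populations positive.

N* ≈ 726, H* ≈ 29.3, P* ≈ 145

From dP/dt = 0: 0.0113H* = 0.331, so H* = 29.3.
From dN/dt = 0: 1.49(1 - N*/1050) = 0.0157·29.3, giving N* = 1050·(1 - 0.309) = 726.
From dH/dt = 0: 0.00677·726 - 0.584 = 0.0298P*, so P* = 4.33/0.0298 = 145.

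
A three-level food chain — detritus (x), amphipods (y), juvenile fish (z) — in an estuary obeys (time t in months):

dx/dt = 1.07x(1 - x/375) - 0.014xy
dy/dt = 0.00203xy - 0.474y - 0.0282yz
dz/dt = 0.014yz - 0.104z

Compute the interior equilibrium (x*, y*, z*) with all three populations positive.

x* ≈ 339, y* ≈ 7.43, z* ≈ 7.56

From dz/dt = 0: 0.014y* = 0.104, so y* = 7.43.
From dx/dt = 0: 1.07(1 - x*/375) = 0.014·7.43, giving x* = 375·(1 - 0.0972) = 339.
From dy/dt = 0: 0.00203·339 - 0.474 = 0.0282z*, so z* = 0.213/0.0282 = 7.56.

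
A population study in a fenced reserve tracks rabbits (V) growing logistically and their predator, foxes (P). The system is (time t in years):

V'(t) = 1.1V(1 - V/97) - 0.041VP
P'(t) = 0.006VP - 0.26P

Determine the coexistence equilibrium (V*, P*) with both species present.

From dP/dt = 0 with P > 0: 0.006V* = 0.26, so V* = 43.3.
Substitute into dV/dt = 0: 1.1(1 - 43.3/97) = 0.041P*.
The bracket is 0.553, giving P* = 0.609/0.041 = 14.8.

V* ≈ 43.3, P* ≈ 14.8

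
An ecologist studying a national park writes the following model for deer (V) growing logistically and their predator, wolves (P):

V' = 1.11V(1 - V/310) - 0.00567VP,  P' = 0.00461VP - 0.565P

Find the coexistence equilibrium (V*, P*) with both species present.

V* ≈ 123, P* ≈ 118

From dP/dt = 0 with P > 0: 0.00461V* = 0.565, so V* = 123.
Substitute into dV/dt = 0: 1.11(1 - 123/310) = 0.00567P*.
The bracket is 0.605, giving P* = 0.671/0.00567 = 118.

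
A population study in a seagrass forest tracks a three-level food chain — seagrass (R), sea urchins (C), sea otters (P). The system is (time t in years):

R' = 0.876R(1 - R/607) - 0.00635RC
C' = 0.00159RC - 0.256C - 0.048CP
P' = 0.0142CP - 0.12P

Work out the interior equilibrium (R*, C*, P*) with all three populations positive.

From dP/dt = 0: 0.0142C* = 0.12, so C* = 8.45.
From dR/dt = 0: 0.876(1 - R*/607) = 0.00635·8.45, giving R* = 607·(1 - 0.0613) = 570.
From dC/dt = 0: 0.00159·570 - 0.256 = 0.048P*, so P* = 0.65/0.048 = 13.5.

R* ≈ 570, C* ≈ 8.45, P* ≈ 13.5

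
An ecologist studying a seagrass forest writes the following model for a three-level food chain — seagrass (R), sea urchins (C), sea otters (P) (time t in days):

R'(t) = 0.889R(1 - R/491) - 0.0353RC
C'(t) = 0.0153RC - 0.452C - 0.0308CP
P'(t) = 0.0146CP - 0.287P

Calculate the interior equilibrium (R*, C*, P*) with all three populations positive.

From dP/dt = 0: 0.0146C* = 0.287, so C* = 19.7.
From dR/dt = 0: 0.889(1 - R*/491) = 0.0353·19.7, giving R* = 491·(1 - 0.781) = 108.
From dC/dt = 0: 0.0153·108 - 0.452 = 0.0308P*, so P* = 1.2/0.0308 = 38.8.

R* ≈ 108, C* ≈ 19.7, P* ≈ 38.8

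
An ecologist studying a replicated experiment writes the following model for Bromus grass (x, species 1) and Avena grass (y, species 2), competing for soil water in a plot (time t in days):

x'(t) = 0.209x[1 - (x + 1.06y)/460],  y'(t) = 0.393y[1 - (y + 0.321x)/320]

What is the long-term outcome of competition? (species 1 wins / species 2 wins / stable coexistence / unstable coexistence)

stable coexistence

Compare the nullcline intercepts: K1/α12 = 460/1.06 = 434 > K2 = 320; K2/α21 = 320/0.321 = 997 > K1 = 460.
Since both inequalities hold, each species can invade when rare, so the interior equilibrium is stable.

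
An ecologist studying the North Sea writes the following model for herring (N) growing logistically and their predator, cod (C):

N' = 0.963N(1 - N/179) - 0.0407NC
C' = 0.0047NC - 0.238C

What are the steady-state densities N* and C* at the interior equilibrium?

From dC/dt = 0 with C > 0: 0.0047N* = 0.238, so N* = 50.6.
Substitute into dN/dt = 0: 0.963(1 - 50.6/179) = 0.0407C*.
The bracket is 0.717, giving C* = 0.691/0.0407 = 17.

N* ≈ 50.6, C* ≈ 17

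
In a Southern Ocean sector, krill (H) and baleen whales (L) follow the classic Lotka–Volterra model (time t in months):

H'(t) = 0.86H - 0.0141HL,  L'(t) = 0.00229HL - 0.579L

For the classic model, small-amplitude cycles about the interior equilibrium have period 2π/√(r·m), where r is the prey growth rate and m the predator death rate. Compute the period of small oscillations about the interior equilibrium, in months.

Here r = 0.86 and m = 0.579, so r·m = 0.498.
ω = √0.498 = 0.706 per month, hence T = 2π/ω ≈ 8.9 months.

T ≈ 8.9 months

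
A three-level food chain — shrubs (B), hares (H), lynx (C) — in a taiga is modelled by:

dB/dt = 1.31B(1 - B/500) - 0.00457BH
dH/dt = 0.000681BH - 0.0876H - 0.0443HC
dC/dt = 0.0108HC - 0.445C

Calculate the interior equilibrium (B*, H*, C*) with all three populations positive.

B* ≈ 428, H* ≈ 41.2, C* ≈ 4.6

From dC/dt = 0: 0.0108H* = 0.445, so H* = 41.2.
From dB/dt = 0: 1.31(1 - B*/500) = 0.00457·41.2, giving B* = 500·(1 - 0.144) = 428.
From dH/dt = 0: 0.000681·428 - 0.0876 = 0.0443C*, so C* = 0.204/0.0443 = 4.6.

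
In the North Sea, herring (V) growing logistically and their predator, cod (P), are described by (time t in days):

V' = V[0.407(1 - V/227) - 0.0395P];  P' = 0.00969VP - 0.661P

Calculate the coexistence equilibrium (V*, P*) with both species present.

From dP/dt = 0 with P > 0: 0.00969V* = 0.661, so V* = 68.2.
Substitute into dV/dt = 0: 0.407(1 - 68.2/227) = 0.0395P*.
The bracket is 0.699, giving P* = 0.285/0.0395 = 7.21.

V* ≈ 68.2, P* ≈ 7.21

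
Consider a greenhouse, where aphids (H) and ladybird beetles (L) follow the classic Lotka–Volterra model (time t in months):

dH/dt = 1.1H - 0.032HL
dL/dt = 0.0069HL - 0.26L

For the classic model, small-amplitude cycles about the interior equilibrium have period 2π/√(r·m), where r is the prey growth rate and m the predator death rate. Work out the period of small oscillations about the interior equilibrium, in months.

T ≈ 11.7 months

Here r = 1.1 and m = 0.26, so r·m = 0.286.
ω = √0.286 = 0.535 per month, hence T = 2π/ω ≈ 11.7 months.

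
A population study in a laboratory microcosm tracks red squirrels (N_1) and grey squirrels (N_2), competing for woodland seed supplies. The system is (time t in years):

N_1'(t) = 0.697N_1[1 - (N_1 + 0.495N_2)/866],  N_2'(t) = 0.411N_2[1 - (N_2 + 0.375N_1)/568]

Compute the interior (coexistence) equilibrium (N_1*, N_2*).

N_1* ≈ 718, N_2* ≈ 299

Setting both brackets to zero gives the nullclines N_1 + 0.495N_2 = 866 and 0.375N_1 + N_2 = 568.
Substituting N_2 = 568 - 0.375N_1 into the first: N_1(1 - 0.495·0.375) = 866 - 0.495·568.
So N_1* = 585/0.814 = 718, and then N_2* = 568 - 0.375·718 = 299.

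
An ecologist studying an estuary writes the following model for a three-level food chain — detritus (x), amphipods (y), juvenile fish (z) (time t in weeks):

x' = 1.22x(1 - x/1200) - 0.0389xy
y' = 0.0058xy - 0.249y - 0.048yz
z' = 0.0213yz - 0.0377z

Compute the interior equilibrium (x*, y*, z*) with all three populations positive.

From dz/dt = 0: 0.0213y* = 0.0377, so y* = 1.77.
From dx/dt = 0: 1.22(1 - x*/1200) = 0.0389·1.77, giving x* = 1200·(1 - 0.0564) = 1130.
From dy/dt = 0: 0.0058·1130 - 0.249 = 0.048z*, so z* = 6.32/0.048 = 132.

x* ≈ 1130, y* ≈ 1.77, z* ≈ 132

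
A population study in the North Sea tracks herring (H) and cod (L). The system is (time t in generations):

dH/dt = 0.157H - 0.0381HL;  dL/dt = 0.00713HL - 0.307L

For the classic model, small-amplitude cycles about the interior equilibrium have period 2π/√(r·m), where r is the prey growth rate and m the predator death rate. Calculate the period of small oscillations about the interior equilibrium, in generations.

Here r = 0.157 and m = 0.307, so r·m = 0.0482.
ω = √0.0482 = 0.22 per generation, hence T = 2π/ω ≈ 28.6 generations.

T ≈ 28.6 generations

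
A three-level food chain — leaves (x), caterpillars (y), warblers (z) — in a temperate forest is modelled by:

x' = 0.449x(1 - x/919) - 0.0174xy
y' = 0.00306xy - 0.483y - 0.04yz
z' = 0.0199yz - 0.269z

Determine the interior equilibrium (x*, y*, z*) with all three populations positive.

From dz/dt = 0: 0.0199y* = 0.269, so y* = 13.5.
From dx/dt = 0: 0.449(1 - x*/919) = 0.0174·13.5, giving x* = 919·(1 - 0.524) = 438.
From dy/dt = 0: 0.00306·438 - 0.483 = 0.04z*, so z* = 0.856/0.04 = 21.4.

x* ≈ 438, y* ≈ 13.5, z* ≈ 21.4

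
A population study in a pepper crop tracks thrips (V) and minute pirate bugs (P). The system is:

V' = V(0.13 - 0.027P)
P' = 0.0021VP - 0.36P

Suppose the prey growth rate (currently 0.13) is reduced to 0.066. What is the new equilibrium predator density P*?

P* ≈ 2.44

At the interior fixed point, setting dV/dt = 0 with V > 0 fixes P* = (prey growth rate)/(VP coefficient) — independent of the other coefficients.
With the change, P* = 0.066/0.027 = 2.44; it falls from 4.81.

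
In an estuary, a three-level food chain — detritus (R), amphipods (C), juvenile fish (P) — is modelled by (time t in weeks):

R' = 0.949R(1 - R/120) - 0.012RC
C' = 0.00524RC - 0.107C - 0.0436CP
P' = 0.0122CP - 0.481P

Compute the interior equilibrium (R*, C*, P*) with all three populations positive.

From dP/dt = 0: 0.0122C* = 0.481, so C* = 39.4.
From dR/dt = 0: 0.949(1 - R*/120) = 0.012·39.4, giving R* = 120·(1 - 0.499) = 60.2.
From dC/dt = 0: 0.00524·60.2 - 0.107 = 0.0436P*, so P* = 0.208/0.0436 = 4.78.

R* ≈ 60.2, C* ≈ 39.4, P* ≈ 4.78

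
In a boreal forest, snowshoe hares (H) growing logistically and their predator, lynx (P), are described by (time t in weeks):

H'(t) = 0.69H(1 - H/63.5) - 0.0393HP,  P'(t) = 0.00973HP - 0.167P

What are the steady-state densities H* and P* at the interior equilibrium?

H* ≈ 17.2, P* ≈ 12.8

From dP/dt = 0 with P > 0: 0.00973H* = 0.167, so H* = 17.2.
Substitute into dH/dt = 0: 0.69(1 - 17.2/63.5) = 0.0393P*.
The bracket is 0.73, giving P* = 0.503/0.0393 = 12.8.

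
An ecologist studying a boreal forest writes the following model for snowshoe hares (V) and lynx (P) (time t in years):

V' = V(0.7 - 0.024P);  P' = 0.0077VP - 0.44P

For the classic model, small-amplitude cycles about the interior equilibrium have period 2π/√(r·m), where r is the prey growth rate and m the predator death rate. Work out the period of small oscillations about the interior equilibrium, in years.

Here r = 0.7 and m = 0.44, so r·m = 0.308.
ω = √0.308 = 0.555 per year, hence T = 2π/ω ≈ 11.3 years.

T ≈ 11.3 years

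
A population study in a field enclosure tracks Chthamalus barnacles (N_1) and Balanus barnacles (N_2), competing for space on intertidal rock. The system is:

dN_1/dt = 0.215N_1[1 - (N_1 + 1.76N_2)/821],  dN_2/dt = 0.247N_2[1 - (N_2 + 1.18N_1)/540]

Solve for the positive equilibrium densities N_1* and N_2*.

N_1* ≈ 120, N_2* ≈ 398

Setting both brackets to zero gives the nullclines N_1 + 1.76N_2 = 821 and 1.18N_1 + N_2 = 540.
Substituting N_2 = 540 - 1.18N_1 into the first: N_1(1 - 1.76·1.18) = 821 - 1.76·540.
So N_1* = -129/-1.08 = 120, and then N_2* = 540 - 1.18·120 = 398.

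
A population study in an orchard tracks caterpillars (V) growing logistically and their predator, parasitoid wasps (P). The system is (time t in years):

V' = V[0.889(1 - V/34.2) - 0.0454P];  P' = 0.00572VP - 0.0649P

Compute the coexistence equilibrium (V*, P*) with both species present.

V* ≈ 11.3, P* ≈ 13.1

From dP/dt = 0 with P > 0: 0.00572V* = 0.0649, so V* = 11.3.
Substitute into dV/dt = 0: 0.889(1 - 11.3/34.2) = 0.0454P*.
The bracket is 0.668, giving P* = 0.594/0.0454 = 13.1.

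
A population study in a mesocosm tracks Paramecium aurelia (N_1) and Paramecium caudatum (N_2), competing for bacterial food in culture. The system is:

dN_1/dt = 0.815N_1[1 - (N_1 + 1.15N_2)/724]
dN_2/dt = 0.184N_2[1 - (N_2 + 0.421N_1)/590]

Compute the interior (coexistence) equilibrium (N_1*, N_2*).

N_1* ≈ 88.2, N_2* ≈ 553

Setting both brackets to zero gives the nullclines N_1 + 1.15N_2 = 724 and 0.421N_1 + N_2 = 590.
Substituting N_2 = 590 - 0.421N_1 into the first: N_1(1 - 1.15·0.421) = 724 - 1.15·590.
So N_1* = 45.5/0.516 = 88.2, and then N_2* = 590 - 0.421·88.2 = 553.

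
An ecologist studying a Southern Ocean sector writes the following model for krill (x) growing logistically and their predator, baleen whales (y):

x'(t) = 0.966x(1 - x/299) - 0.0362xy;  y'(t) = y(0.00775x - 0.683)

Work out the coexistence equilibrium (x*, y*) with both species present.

x* ≈ 88.1, y* ≈ 18.8

From dy/dt = 0 with y > 0: 0.00775x* = 0.683, so x* = 88.1.
Substitute into dx/dt = 0: 0.966(1 - 88.1/299) = 0.0362y*.
The bracket is 0.705, giving y* = 0.681/0.0362 = 18.8.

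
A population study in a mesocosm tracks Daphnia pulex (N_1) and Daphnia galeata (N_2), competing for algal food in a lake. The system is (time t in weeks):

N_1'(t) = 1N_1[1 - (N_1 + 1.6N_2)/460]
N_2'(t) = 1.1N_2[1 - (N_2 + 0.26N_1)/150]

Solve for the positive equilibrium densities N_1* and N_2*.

N_1* ≈ 377, N_2* ≈ 52.1

Setting both brackets to zero gives the nullclines N_1 + 1.6N_2 = 460 and 0.26N_1 + N_2 = 150.
Substituting N_2 = 150 - 0.26N_1 into the first: N_1(1 - 1.6·0.26) = 460 - 1.6·150.
So N_1* = 220/0.584 = 377, and then N_2* = 150 - 0.26·377 = 52.1.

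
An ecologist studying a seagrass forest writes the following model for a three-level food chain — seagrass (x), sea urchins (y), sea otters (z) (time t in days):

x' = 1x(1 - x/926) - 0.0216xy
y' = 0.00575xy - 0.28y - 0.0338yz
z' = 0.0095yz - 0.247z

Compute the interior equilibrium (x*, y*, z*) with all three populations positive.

From dz/dt = 0: 0.0095y* = 0.247, so y* = 26.
From dx/dt = 0: 1(1 - x*/926) = 0.0216·26, giving x* = 926·(1 - 0.562) = 406.
From dy/dt = 0: 0.00575·406 - 0.28 = 0.0338z*, so z* = 2.05/0.0338 = 60.8.

x* ≈ 406, y* ≈ 26, z* ≈ 60.8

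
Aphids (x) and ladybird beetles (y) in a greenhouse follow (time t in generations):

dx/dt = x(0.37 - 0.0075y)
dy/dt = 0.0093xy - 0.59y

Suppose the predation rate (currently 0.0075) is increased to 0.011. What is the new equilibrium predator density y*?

At the interior fixed point, setting dx/dt = 0 with x > 0 fixes y* = (prey growth rate)/(xy coefficient) — independent of the other coefficients.
With the change, y* = 0.37/0.011 = 33.6; it falls from 49.3.

y* ≈ 33.6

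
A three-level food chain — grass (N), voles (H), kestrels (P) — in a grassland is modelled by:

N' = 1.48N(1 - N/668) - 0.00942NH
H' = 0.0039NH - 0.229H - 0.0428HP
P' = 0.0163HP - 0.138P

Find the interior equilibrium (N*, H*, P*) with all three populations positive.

N* ≈ 632, H* ≈ 8.47, P* ≈ 52.2

From dP/dt = 0: 0.0163H* = 0.138, so H* = 8.47.
From dN/dt = 0: 1.48(1 - N*/668) = 0.00942·8.47, giving N* = 668·(1 - 0.0539) = 632.
From dH/dt = 0: 0.0039·632 - 0.229 = 0.0428P*, so P* = 2.24/0.0428 = 52.2.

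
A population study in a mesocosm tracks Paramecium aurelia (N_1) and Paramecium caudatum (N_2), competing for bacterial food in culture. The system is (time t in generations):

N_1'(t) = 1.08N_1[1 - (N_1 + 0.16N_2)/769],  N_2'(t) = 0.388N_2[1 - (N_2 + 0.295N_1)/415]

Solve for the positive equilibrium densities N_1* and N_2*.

Setting both brackets to zero gives the nullclines N_1 + 0.16N_2 = 769 and 0.295N_1 + N_2 = 415.
Substituting N_2 = 415 - 0.295N_1 into the first: N_1(1 - 0.16·0.295) = 769 - 0.16·415.
So N_1* = 703/0.953 = 737, and then N_2* = 415 - 0.295·737 = 197.

N_1* ≈ 737, N_2* ≈ 197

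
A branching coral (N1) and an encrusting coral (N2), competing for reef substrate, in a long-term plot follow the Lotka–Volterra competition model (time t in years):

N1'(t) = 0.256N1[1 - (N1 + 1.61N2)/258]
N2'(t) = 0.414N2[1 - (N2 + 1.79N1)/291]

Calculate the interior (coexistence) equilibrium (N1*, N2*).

Setting both brackets to zero gives the nullclines N1 + 1.61N2 = 258 and 1.79N1 + N2 = 291.
Substituting N2 = 291 - 1.79N1 into the first: N1(1 - 1.61·1.79) = 258 - 1.61·291.
So N1* = -211/-1.88 = 112, and then N2* = 291 - 1.79·112 = 90.8.

N1* ≈ 112, N2* ≈ 90.8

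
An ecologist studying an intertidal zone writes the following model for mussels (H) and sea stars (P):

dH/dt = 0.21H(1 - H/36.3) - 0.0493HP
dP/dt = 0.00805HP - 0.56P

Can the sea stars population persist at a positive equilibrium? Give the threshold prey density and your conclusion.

The predator equation gives dP/dt > 0 only when H > 0.56/0.00805 = 69.6.
Without the predator, H → K = 36.3. Since 36.3 < 69.6, the predator cannot invade.

Threshold H = 69.6; K < 69.6, so no, the predator goes extinct.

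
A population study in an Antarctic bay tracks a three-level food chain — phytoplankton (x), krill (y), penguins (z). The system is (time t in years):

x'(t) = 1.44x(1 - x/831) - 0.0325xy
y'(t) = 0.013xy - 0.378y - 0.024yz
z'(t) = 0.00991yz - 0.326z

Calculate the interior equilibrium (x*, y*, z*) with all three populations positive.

x* ≈ 214, y* ≈ 32.9, z* ≈ 100

From dz/dt = 0: 0.00991y* = 0.326, so y* = 32.9.
From dx/dt = 0: 1.44(1 - x*/831) = 0.0325·32.9, giving x* = 831·(1 - 0.742) = 214.
From dy/dt = 0: 0.013·214 - 0.378 = 0.024z*, so z* = 2.4/0.024 = 100.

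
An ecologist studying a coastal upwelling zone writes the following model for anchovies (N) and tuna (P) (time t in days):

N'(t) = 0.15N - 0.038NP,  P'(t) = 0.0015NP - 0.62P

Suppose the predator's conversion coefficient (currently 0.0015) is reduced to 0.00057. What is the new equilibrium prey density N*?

At the interior fixed point, setting dP/dt = 0 with P > 0 fixes N* = (predator death rate)/(NP coefficient) — independent of the other coefficients.
With the change, N* = 0.62/0.00057 = 1090; it rises from 413.

N* ≈ 1090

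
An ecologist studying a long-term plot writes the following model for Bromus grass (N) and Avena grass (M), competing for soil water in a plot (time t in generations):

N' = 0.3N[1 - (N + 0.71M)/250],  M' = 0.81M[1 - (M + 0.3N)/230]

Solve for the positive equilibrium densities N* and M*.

Setting both brackets to zero gives the nullclines N + 0.71M = 250 and 0.3N + M = 230.
Substituting M = 230 - 0.3N into the first: N(1 - 0.71·0.3) = 250 - 0.71·230.
So N* = 86.7/0.787 = 110, and then M* = 230 - 0.3·110 = 197.

N* ≈ 110, M* ≈ 197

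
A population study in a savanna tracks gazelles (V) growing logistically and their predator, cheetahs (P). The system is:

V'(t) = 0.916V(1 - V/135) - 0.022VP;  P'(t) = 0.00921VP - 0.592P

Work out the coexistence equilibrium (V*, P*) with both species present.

V* ≈ 64.3, P* ≈ 21.8

From dP/dt = 0 with P > 0: 0.00921V* = 0.592, so V* = 64.3.
Substitute into dV/dt = 0: 0.916(1 - 64.3/135) = 0.022P*.
The bracket is 0.524, giving P* = 0.48/0.022 = 21.8.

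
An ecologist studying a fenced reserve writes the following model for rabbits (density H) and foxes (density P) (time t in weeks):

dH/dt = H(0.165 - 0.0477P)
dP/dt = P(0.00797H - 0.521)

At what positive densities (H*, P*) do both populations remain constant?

H* ≈ 65.4, P* ≈ 3.46

Set dP/dt = 0 with P > 0: 0.00797H - 0.521 = 0, so H* = 0.521/0.00797 = 65.4.
Set dH/dt = 0 with H > 0: 0.165 - 0.0477P = 0, so P* = 0.165/0.0477 = 3.46.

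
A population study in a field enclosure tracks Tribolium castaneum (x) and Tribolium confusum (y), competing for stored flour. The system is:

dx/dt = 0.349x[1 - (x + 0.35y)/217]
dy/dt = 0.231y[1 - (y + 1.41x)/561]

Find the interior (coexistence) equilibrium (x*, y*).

x* ≈ 40.8, y* ≈ 504

Setting both brackets to zero gives the nullclines x + 0.35y = 217 and 1.41x + y = 561.
Substituting y = 561 - 1.41x into the first: x(1 - 0.35·1.41) = 217 - 0.35·561.
So x* = 20.7/0.507 = 40.8, and then y* = 561 - 1.41·40.8 = 504.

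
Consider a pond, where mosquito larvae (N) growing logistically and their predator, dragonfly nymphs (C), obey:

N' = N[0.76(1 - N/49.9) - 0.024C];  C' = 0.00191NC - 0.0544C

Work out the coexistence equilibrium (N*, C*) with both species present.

N* ≈ 28.5, C* ≈ 13.6

From dC/dt = 0 with C > 0: 0.00191N* = 0.0544, so N* = 28.5.
Substitute into dN/dt = 0: 0.76(1 - 28.5/49.9) = 0.024C*.
The bracket is 0.429, giving C* = 0.326/0.024 = 13.6.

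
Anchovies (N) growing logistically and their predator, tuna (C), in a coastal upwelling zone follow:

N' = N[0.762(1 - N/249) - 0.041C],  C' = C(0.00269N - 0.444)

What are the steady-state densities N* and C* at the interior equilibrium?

From dC/dt = 0 with C > 0: 0.00269N* = 0.444, so N* = 165.
Substitute into dN/dt = 0: 0.762(1 - 165/249) = 0.041C*.
The bracket is 0.337, giving C* = 0.257/0.041 = 6.27.

N* ≈ 165, C* ≈ 6.27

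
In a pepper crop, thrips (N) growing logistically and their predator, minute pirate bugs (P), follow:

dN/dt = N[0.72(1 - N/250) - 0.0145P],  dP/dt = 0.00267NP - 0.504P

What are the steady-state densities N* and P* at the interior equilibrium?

N* ≈ 189, P* ≈ 12.2

From dP/dt = 0 with P > 0: 0.00267N* = 0.504, so N* = 189.
Substitute into dN/dt = 0: 0.72(1 - 189/250) = 0.0145P*.
The bracket is 0.245, giving P* = 0.176/0.0145 = 12.2.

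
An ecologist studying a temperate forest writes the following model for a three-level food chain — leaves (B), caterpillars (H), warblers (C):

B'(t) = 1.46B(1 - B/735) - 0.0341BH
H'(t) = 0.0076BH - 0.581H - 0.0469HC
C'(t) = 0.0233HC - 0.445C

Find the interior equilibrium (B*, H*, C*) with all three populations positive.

B* ≈ 407, H* ≈ 19.1, C* ≈ 53.6

From dC/dt = 0: 0.0233H* = 0.445, so H* = 19.1.
From dB/dt = 0: 1.46(1 - B*/735) = 0.0341·19.1, giving B* = 735·(1 - 0.446) = 407.
From dH/dt = 0: 0.0076·407 - 0.581 = 0.0469C*, so C* = 2.51/0.0469 = 53.6.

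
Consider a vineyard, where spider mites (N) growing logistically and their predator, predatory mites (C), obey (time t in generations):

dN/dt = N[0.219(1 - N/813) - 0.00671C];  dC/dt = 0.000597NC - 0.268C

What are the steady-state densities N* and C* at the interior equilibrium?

From dC/dt = 0 with C > 0: 0.000597N* = 0.268, so N* = 449.
Substitute into dN/dt = 0: 0.219(1 - 449/813) = 0.00671C*.
The bracket is 0.448, giving C* = 0.0981/0.00671 = 14.6.

N* ≈ 449, C* ≈ 14.6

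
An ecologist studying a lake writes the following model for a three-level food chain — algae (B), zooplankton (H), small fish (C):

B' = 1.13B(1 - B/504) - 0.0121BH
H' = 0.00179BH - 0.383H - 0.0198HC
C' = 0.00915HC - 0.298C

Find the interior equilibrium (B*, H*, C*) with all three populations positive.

From dC/dt = 0: 0.00915H* = 0.298, so H* = 32.6.
From dB/dt = 0: 1.13(1 - B*/504) = 0.0121·32.6, giving B* = 504·(1 - 0.349) = 328.
From dH/dt = 0: 0.00179·328 - 0.383 = 0.0198C*, so C* = 0.205/0.0198 = 10.3.

B* ≈ 328, H* ≈ 32.6, C* ≈ 10.3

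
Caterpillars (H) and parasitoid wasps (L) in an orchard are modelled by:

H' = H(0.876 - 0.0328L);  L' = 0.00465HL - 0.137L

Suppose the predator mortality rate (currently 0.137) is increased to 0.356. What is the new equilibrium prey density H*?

H* ≈ 76.6

At the interior fixed point, setting dL/dt = 0 with L > 0 fixes H* = (predator death rate)/(HL coefficient) — independent of the other coefficients.
With the change, H* = 0.356/0.00465 = 76.6; it rises from 29.5.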